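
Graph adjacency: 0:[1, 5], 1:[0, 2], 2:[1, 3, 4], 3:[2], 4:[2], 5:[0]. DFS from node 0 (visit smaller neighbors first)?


DFS stack-based: start with [0]
Visit order: [0, 1, 2, 3, 4, 5]


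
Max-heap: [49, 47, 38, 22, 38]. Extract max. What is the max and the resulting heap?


Max = 49
Replace root with last, heapify down
Resulting heap: [47, 38, 38, 22]


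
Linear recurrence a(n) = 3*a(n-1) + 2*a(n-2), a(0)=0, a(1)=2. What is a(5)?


Build bottom-up:
...a(3)=22, a(4)=78, a(5)=3*78+2*22=278


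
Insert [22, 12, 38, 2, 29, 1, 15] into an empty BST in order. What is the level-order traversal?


Root = 22; build tree by BST insertion.
Level-Order traversal: [22, 12, 38, 2, 15, 29, 1]


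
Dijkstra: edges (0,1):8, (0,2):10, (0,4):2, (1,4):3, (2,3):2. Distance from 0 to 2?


Dijkstra from 0:
Distances: {0: 0, 1: 5, 2: 10, 3: 12, 4: 2}
Shortest distance to 2 = 10, path = [0, 2]


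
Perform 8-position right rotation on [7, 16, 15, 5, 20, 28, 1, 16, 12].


Right rotate by 8: [16, 15, 5, 20, 28, 1, 16, 12, 7]


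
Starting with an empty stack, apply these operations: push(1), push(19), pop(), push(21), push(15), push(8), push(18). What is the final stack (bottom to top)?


push(1) -> [1]
push(19) -> [1, 19]
pop() returns 19 -> [1]
push(21) -> [1, 21]
push(15) -> [1, 21, 15]
push(8) -> [1, 21, 15, 8]
push(18) -> [1, 21, 15, 8, 18]
Final stack (bottom to top): [1, 21, 15, 8, 18]


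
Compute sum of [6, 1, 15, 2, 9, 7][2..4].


Prefix sums: [0, 6, 7, 22, 24, 33, 40]
Sum[2..4] = prefix[5] - prefix[2] = 33 - 7 = 26


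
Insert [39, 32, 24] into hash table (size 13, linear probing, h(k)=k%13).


Insertions: 39->slot 0; 32->slot 6; 24->slot 11
Table: [39, None, None, None, None, None, 32, None, None, None, None, 24, None]


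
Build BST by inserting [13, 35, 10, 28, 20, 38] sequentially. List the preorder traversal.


Root = 13; build tree by BST insertion.
Preorder traversal: [13, 10, 35, 28, 20, 38]


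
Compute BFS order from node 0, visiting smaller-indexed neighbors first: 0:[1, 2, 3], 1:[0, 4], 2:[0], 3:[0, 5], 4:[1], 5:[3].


BFS queue: start with [0]
Visit order: [0, 1, 2, 3, 4, 5]


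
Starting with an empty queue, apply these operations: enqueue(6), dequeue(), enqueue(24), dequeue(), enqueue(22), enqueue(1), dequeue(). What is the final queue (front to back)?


enqueue(6) -> [6]
dequeue() returns 6 -> []
enqueue(24) -> [24]
dequeue() returns 24 -> []
enqueue(22) -> [22]
enqueue(1) -> [22, 1]
dequeue() returns 22 -> [1]
Final queue (front to back): [1]


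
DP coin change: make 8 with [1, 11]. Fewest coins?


dp[0]=0; dp[i]=1+min(dp[i-c] for c in coins)
...dp[3]=3, dp[4]=4, dp[5]=5, dp[6]=6, dp[7]=7, dp[8]=8
Minimum coins for 8 = 8


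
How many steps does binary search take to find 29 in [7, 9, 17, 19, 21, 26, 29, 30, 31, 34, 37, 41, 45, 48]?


Search for 29:
[0,13] mid=6 arr[6]=29
Total: 1 comparisons


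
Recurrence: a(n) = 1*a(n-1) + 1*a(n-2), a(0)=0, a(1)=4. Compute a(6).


Build bottom-up:
...a(4)=12, a(5)=20, a(6)=1*20+1*12=32


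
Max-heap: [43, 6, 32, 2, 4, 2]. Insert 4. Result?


Append 4: [43, 6, 32, 2, 4, 2, 4]
Bubble up: no swaps needed
Result: [43, 6, 32, 2, 4, 2, 4]


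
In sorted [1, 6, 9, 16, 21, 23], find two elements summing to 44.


Two pointers: lo=0, hi=5
Found pair: (21, 23) summing to 44


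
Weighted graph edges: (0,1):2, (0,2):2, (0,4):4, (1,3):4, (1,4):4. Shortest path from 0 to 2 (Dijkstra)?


Dijkstra from 0:
Distances: {0: 0, 1: 2, 2: 2, 3: 6, 4: 4}
Shortest distance to 2 = 2, path = [0, 2]


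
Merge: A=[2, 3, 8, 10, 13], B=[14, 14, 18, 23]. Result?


Compare heads, take smaller each step.
Merged: [2, 3, 8, 10, 13, 14, 14, 18, 23]


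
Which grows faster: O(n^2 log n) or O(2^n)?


n^2 log n grows slower than exponential
O(n^2 log n) is asymptotically smaller; O(2^n) grows faster


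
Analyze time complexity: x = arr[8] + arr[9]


Analysis: constant-time operation, no loop
Complexity: O(1)


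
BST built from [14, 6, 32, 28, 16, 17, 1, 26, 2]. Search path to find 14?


BST root = 14
Search for 14: compare at each node
Path: [14]


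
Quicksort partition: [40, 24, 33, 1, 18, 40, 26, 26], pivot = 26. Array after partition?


Elements <= 26 go left of pivot.
Result: [24, 1, 18, 26, 26, 40, 40, 33], pivot at index 4


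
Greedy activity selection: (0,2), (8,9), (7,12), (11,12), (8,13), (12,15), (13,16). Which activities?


Greedy: pick earliest-ending, then skip overlaps.
Selected (4 activities): [(0, 2), (8, 9), (11, 12), (12, 15)]


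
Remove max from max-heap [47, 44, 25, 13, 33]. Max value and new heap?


Max = 47
Replace root with last, heapify down
Resulting heap: [44, 33, 25, 13]


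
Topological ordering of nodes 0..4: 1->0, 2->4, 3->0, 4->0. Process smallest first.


Kahn's algorithm, process smallest node first
Order: [1, 2, 3, 4, 0]


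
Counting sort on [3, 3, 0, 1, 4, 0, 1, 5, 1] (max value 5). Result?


Count array: [2, 3, 0, 2, 1, 1]
Reconstruct: [0, 0, 1, 1, 1, 3, 3, 4, 5]


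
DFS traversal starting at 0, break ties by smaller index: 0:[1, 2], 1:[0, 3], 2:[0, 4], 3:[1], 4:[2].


DFS stack-based: start with [0]
Visit order: [0, 1, 3, 2, 4]


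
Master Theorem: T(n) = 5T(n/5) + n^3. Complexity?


a=5, b=5, c=3. log_5(5)=1 < c=3. Case 3: O(n^c) = O(n^3)
Complexity: O(n^3)


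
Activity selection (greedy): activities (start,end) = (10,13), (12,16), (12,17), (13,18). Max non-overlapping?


Greedy: pick earliest-ending, then skip overlaps.
Selected (2 activities): [(10, 13), (13, 18)]


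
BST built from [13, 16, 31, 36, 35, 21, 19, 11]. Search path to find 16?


BST root = 13
Search for 16: compare at each node
Path: [13, 16]


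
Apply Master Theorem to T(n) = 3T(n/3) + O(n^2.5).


a=3, b=3, c=2.5. log_3(3)=1 < c=2.5. Case 3: O(n^c) = O(n^2.500)
Complexity: O(n^2.500)


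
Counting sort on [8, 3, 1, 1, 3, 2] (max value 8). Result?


Count array: [0, 2, 1, 2, 0, 0, 0, 0, 1]
Reconstruct: [1, 1, 2, 3, 3, 8]


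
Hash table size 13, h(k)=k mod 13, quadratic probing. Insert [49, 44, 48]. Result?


Insertions: 49->slot 10; 44->slot 5; 48->slot 9
Table: [None, None, None, None, None, 44, None, None, None, 48, 49, None, None]


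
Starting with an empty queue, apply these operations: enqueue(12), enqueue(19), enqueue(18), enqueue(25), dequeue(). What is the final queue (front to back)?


enqueue(12) -> [12]
enqueue(19) -> [12, 19]
enqueue(18) -> [12, 19, 18]
enqueue(25) -> [12, 19, 18, 25]
dequeue() returns 12 -> [19, 18, 25]
Final queue (front to back): [19, 18, 25]


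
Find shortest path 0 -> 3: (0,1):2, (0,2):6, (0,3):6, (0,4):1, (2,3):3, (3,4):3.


Dijkstra from 0:
Distances: {0: 0, 1: 2, 2: 6, 3: 4, 4: 1}
Shortest distance to 3 = 4, path = [0, 4, 3]


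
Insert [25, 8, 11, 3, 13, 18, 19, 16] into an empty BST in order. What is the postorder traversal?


Root = 25; build tree by BST insertion.
Postorder traversal: [3, 16, 19, 18, 13, 11, 8, 25]


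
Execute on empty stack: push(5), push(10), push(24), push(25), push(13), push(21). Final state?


push(5) -> [5]
push(10) -> [5, 10]
push(24) -> [5, 10, 24]
push(25) -> [5, 10, 24, 25]
push(13) -> [5, 10, 24, 25, 13]
push(21) -> [5, 10, 24, 25, 13, 21]
Final stack (bottom to top): [5, 10, 24, 25, 13, 21]


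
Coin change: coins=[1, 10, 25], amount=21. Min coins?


dp[0]=0; dp[i]=1+min(dp[i-c] for c in coins)
...dp[16]=7, dp[17]=8, dp[18]=9, dp[19]=10, dp[20]=2, dp[21]=3
Minimum coins for 21 = 3


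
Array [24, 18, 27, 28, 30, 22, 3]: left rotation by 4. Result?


Left rotate by 4: [30, 22, 3, 24, 18, 27, 28]


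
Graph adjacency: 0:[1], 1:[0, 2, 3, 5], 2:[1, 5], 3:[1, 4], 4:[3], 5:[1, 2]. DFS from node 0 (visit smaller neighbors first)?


DFS stack-based: start with [0]
Visit order: [0, 1, 2, 5, 3, 4]


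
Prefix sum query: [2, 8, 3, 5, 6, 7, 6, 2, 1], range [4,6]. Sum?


Prefix sums: [0, 2, 10, 13, 18, 24, 31, 37, 39, 40]
Sum[4..6] = prefix[7] - prefix[4] = 37 - 18 = 19


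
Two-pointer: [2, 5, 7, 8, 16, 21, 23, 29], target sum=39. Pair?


Two pointers: lo=0, hi=7
Found pair: (16, 23) summing to 39


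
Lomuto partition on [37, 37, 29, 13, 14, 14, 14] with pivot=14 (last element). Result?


Elements <= 14 go left of pivot.
Result: [13, 14, 14, 14, 37, 29, 37], pivot at index 3


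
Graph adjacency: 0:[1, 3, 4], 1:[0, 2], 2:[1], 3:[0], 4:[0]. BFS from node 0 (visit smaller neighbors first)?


BFS queue: start with [0]
Visit order: [0, 1, 3, 4, 2]


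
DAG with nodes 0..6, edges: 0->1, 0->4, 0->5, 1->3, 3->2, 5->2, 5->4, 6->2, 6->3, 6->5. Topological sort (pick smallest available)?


Kahn's algorithm, process smallest node first
Order: [0, 1, 6, 3, 5, 2, 4]


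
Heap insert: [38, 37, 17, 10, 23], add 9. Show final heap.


Append 9: [38, 37, 17, 10, 23, 9]
Bubble up: no swaps needed
Result: [38, 37, 17, 10, 23, 9]


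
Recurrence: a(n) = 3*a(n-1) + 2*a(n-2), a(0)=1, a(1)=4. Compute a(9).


Build bottom-up:
...a(7)=8042, a(8)=28642, a(9)=3*28642+2*8042=102010


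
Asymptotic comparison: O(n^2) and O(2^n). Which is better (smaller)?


quadratic grows slower than exponential
O(n^2) is asymptotically smaller; O(2^n) grows faster


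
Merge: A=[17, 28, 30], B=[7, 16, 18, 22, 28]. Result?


Compare heads, take smaller each step.
Merged: [7, 16, 17, 18, 22, 28, 28, 30]


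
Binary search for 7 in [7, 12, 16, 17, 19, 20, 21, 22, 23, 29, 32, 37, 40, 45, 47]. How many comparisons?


Search for 7:
[0,14] mid=7 arr[7]=22
[0,6] mid=3 arr[3]=17
[0,2] mid=1 arr[1]=12
[0,0] mid=0 arr[0]=7
Total: 4 comparisons


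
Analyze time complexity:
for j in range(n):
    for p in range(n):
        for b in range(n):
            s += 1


Per nesting level: O(n) * O(n) * O(n) = O(n^3)
Complexity: O(n^3)


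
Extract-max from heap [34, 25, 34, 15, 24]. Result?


Max = 34
Replace root with last, heapify down
Resulting heap: [34, 25, 24, 15]


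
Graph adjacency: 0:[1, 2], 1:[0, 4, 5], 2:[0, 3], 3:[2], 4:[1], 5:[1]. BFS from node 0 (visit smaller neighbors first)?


BFS queue: start with [0]
Visit order: [0, 1, 2, 4, 5, 3]


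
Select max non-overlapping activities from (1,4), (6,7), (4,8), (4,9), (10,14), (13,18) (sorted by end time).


Greedy: pick earliest-ending, then skip overlaps.
Selected (3 activities): [(1, 4), (6, 7), (10, 14)]


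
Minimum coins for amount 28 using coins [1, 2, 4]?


dp[0]=0; dp[i]=1+min(dp[i-c] for c in coins)
...dp[23]=7, dp[24]=6, dp[25]=7, dp[26]=7, dp[27]=8, dp[28]=7
Minimum coins for 28 = 7


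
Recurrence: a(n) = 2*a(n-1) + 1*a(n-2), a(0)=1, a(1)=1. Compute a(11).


Build bottom-up:
...a(9)=1393, a(10)=3363, a(11)=2*3363+1*1393=8119


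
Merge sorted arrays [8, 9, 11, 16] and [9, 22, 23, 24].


Compare heads, take smaller each step.
Merged: [8, 9, 9, 11, 16, 22, 23, 24]


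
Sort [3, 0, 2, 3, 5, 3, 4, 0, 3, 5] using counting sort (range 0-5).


Count array: [2, 0, 1, 4, 1, 2]
Reconstruct: [0, 0, 2, 3, 3, 3, 3, 4, 5, 5]


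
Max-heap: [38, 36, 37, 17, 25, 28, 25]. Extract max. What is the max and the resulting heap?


Max = 38
Replace root with last, heapify down
Resulting heap: [37, 36, 28, 17, 25, 25]


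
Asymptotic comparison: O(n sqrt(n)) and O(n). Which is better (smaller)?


linear grows slower than n^1.5
O(n) is asymptotically smaller; O(n sqrt(n)) grows faster


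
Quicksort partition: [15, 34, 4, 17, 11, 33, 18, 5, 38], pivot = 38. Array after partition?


Elements <= 38 go left of pivot.
Result: [15, 34, 4, 17, 11, 33, 18, 5, 38], pivot at index 8


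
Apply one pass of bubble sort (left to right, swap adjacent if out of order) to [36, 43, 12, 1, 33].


After one pass: [36, 12, 1, 33, 43]


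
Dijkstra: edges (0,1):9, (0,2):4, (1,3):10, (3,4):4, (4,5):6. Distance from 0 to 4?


Dijkstra from 0:
Distances: {0: 0, 1: 9, 2: 4, 3: 19, 4: 23, 5: 29}
Shortest distance to 4 = 23, path = [0, 1, 3, 4]


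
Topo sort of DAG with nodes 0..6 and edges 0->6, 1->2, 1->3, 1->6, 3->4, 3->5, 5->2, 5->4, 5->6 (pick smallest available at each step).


Kahn's algorithm, process smallest node first
Order: [0, 1, 3, 5, 2, 4, 6]


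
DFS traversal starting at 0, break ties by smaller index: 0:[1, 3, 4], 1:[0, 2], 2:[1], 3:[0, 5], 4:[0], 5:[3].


DFS stack-based: start with [0]
Visit order: [0, 1, 2, 3, 5, 4]


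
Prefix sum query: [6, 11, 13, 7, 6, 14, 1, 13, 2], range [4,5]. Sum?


Prefix sums: [0, 6, 17, 30, 37, 43, 57, 58, 71, 73]
Sum[4..5] = prefix[6] - prefix[4] = 57 - 37 = 20


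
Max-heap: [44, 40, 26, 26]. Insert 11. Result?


Append 11: [44, 40, 26, 26, 11]
Bubble up: no swaps needed
Result: [44, 40, 26, 26, 11]


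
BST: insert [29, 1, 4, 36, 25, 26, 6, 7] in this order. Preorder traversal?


Root = 29; build tree by BST insertion.
Preorder traversal: [29, 1, 4, 25, 6, 7, 26, 36]


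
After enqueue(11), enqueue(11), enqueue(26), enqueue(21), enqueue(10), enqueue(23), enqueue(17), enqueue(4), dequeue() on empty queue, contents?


enqueue(11) -> [11]
enqueue(11) -> [11, 11]
enqueue(26) -> [11, 11, 26]
enqueue(21) -> [11, 11, 26, 21]
enqueue(10) -> [11, 11, 26, 21, 10]
enqueue(23) -> [11, 11, 26, 21, 10, 23]
enqueue(17) -> [11, 11, 26, 21, 10, 23, 17]
enqueue(4) -> [11, 11, 26, 21, 10, 23, 17, 4]
dequeue() returns 11 -> [11, 26, 21, 10, 23, 17, 4]
Final queue (front to back): [11, 26, 21, 10, 23, 17, 4]


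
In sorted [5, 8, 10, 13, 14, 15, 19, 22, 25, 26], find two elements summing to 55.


Two pointers: lo=0, hi=9
No pair sums to 55


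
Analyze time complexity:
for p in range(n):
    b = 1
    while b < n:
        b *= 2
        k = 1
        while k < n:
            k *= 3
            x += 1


Per nesting level: O(n) * O(log n) * O(log n) = O(n (log n)^2)
Complexity: O(n (log n)^2)


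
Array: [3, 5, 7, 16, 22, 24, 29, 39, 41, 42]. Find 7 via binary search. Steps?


Search for 7:
[0,9] mid=4 arr[4]=22
[0,3] mid=1 arr[1]=5
[2,3] mid=2 arr[2]=7
Total: 3 comparisons


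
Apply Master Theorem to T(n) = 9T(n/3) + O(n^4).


a=9, b=3, c=4. log_3(9)=2 < c=4. Case 3: O(n^c) = O(n^4)
Complexity: O(n^4)


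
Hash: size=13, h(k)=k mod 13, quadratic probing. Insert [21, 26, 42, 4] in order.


Insertions: 21->slot 8; 26->slot 0; 42->slot 3; 4->slot 4
Table: [26, None, None, 42, 4, None, None, None, 21, None, None, None, None]


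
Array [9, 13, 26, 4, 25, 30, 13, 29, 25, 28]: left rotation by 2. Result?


Left rotate by 2: [26, 4, 25, 30, 13, 29, 25, 28, 9, 13]


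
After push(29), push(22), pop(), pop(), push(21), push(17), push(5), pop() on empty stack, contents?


push(29) -> [29]
push(22) -> [29, 22]
pop() returns 22 -> [29]
pop() returns 29 -> []
push(21) -> [21]
push(17) -> [21, 17]
push(5) -> [21, 17, 5]
pop() returns 5 -> [21, 17]
Final stack (bottom to top): [21, 17]


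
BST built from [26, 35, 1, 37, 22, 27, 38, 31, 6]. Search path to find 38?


BST root = 26
Search for 38: compare at each node
Path: [26, 35, 37, 38]


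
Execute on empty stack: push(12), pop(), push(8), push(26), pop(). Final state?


push(12) -> [12]
pop() returns 12 -> []
push(8) -> [8]
push(26) -> [8, 26]
pop() returns 26 -> [8]
Final stack (bottom to top): [8]


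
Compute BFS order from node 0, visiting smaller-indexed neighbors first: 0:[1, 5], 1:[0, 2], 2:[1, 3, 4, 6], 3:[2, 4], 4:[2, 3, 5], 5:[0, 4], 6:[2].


BFS queue: start with [0]
Visit order: [0, 1, 5, 2, 4, 3, 6]


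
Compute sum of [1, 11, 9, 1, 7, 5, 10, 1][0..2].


Prefix sums: [0, 1, 12, 21, 22, 29, 34, 44, 45]
Sum[0..2] = prefix[3] - prefix[0] = 21 - 0 = 21


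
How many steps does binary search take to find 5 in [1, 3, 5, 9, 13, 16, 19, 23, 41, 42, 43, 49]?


Search for 5:
[0,11] mid=5 arr[5]=16
[0,4] mid=2 arr[2]=5
Total: 2 comparisons


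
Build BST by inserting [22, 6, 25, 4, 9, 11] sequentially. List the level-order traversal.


Root = 22; build tree by BST insertion.
Level-Order traversal: [22, 6, 25, 4, 9, 11]


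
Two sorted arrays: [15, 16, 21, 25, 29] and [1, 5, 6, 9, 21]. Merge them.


Compare heads, take smaller each step.
Merged: [1, 5, 6, 9, 15, 16, 21, 21, 25, 29]


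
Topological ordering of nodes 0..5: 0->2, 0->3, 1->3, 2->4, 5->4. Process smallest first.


Kahn's algorithm, process smallest node first
Order: [0, 1, 2, 3, 5, 4]


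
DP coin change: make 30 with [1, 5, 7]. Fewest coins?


dp[0]=0; dp[i]=1+min(dp[i-c] for c in coins)
...dp[25]=5, dp[26]=4, dp[27]=5, dp[28]=4, dp[29]=5, dp[30]=6
Minimum coins for 30 = 6


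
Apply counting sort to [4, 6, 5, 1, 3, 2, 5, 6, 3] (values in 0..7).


Count array: [0, 1, 1, 2, 1, 2, 2, 0]
Reconstruct: [1, 2, 3, 3, 4, 5, 5, 6, 6]


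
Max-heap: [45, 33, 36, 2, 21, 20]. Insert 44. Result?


Append 44: [45, 33, 36, 2, 21, 20, 44]
Bubble up: swap idx 6(44) with idx 2(36)
Result: [45, 33, 44, 2, 21, 20, 36]


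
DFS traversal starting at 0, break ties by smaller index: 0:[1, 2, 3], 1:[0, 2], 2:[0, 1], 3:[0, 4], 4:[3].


DFS stack-based: start with [0]
Visit order: [0, 1, 2, 3, 4]


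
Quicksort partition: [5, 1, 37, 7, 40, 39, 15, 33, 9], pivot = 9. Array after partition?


Elements <= 9 go left of pivot.
Result: [5, 1, 7, 9, 40, 39, 15, 33, 37], pivot at index 3


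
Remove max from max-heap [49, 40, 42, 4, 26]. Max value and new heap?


Max = 49
Replace root with last, heapify down
Resulting heap: [42, 40, 26, 4]


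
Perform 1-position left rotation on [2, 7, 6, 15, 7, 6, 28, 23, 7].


Left rotate by 1: [7, 6, 15, 7, 6, 28, 23, 7, 2]


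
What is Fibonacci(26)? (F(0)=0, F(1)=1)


F(n)=F(n-1)+F(n-2)
...F(24)=46368, F(25)=75025, F(26)=121393


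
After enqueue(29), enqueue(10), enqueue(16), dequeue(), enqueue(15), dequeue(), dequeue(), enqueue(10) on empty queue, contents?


enqueue(29) -> [29]
enqueue(10) -> [29, 10]
enqueue(16) -> [29, 10, 16]
dequeue() returns 29 -> [10, 16]
enqueue(15) -> [10, 16, 15]
dequeue() returns 10 -> [16, 15]
dequeue() returns 16 -> [15]
enqueue(10) -> [15, 10]
Final queue (front to back): [15, 10]


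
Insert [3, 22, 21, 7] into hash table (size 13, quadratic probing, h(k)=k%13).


Insertions: 3->slot 3; 22->slot 9; 21->slot 8; 7->slot 7
Table: [None, None, None, 3, None, None, None, 7, 21, 22, None, None, None]


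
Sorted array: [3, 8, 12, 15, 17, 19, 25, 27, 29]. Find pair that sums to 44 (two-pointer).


Two pointers: lo=0, hi=8
Found pair: (15, 29) summing to 44


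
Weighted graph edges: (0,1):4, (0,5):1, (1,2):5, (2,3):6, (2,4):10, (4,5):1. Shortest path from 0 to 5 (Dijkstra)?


Dijkstra from 0:
Distances: {0: 0, 1: 4, 2: 9, 3: 15, 4: 2, 5: 1}
Shortest distance to 5 = 1, path = [0, 5]


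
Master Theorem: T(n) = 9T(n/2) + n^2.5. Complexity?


a=9, b=2, c=2.5. log_2(9)=3.170 > c=2.5. Case 1: O(n^log_b(a)) = O(n^3.170)
Complexity: O(n^3.170)


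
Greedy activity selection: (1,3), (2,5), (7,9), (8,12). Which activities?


Greedy: pick earliest-ending, then skip overlaps.
Selected (2 activities): [(1, 3), (7, 9)]


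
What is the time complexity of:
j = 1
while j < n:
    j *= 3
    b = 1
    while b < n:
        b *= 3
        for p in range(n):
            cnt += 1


Per nesting level: O(log n) * O(log n) * O(n) = O(n (log n)^2)
Complexity: O(n (log n)^2)


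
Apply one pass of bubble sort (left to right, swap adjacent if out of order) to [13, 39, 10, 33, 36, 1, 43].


After one pass: [13, 10, 33, 36, 1, 39, 43]


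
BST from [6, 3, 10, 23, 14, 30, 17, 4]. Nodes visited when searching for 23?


BST root = 6
Search for 23: compare at each node
Path: [6, 10, 23]


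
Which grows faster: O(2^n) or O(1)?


constant grows slower than exponential
O(1) is asymptotically smaller; O(2^n) grows faster


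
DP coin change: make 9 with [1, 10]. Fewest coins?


dp[0]=0; dp[i]=1+min(dp[i-c] for c in coins)
...dp[4]=4, dp[5]=5, dp[6]=6, dp[7]=7, dp[8]=8, dp[9]=9
Minimum coins for 9 = 9


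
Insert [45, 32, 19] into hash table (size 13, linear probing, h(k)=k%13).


Insertions: 45->slot 6; 32->slot 7; 19->slot 8
Table: [None, None, None, None, None, None, 45, 32, 19, None, None, None, None]


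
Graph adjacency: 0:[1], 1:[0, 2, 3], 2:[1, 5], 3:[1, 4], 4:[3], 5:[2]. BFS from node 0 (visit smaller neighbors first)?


BFS queue: start with [0]
Visit order: [0, 1, 2, 3, 5, 4]


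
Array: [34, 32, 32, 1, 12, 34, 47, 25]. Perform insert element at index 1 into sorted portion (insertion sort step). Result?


After one pass: [32, 34, 32, 1, 12, 34, 47, 25]


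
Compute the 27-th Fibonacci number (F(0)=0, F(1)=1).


F(n)=F(n-1)+F(n-2)
...F(25)=75025, F(26)=121393, F(27)=196418


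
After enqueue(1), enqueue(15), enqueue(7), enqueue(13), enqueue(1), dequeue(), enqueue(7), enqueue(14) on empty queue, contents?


enqueue(1) -> [1]
enqueue(15) -> [1, 15]
enqueue(7) -> [1, 15, 7]
enqueue(13) -> [1, 15, 7, 13]
enqueue(1) -> [1, 15, 7, 13, 1]
dequeue() returns 1 -> [15, 7, 13, 1]
enqueue(7) -> [15, 7, 13, 1, 7]
enqueue(14) -> [15, 7, 13, 1, 7, 14]
Final queue (front to back): [15, 7, 13, 1, 7, 14]


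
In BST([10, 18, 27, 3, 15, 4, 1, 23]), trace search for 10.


BST root = 10
Search for 10: compare at each node
Path: [10]


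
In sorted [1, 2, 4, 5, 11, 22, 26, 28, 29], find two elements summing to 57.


Two pointers: lo=0, hi=8
Found pair: (28, 29) summing to 57


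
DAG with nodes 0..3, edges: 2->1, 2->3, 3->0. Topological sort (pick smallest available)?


Kahn's algorithm, process smallest node first
Order: [2, 1, 3, 0]


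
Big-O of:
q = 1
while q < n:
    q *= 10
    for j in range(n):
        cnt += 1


Per nesting level: O(log n) * O(n) = O(n log n)
Complexity: O(n log n)


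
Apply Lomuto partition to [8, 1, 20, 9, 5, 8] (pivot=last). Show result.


Elements <= 8 go left of pivot.
Result: [8, 1, 5, 8, 20, 9], pivot at index 3


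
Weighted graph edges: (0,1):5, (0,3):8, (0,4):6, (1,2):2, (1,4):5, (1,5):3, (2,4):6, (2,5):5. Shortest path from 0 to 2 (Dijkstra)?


Dijkstra from 0:
Distances: {0: 0, 1: 5, 2: 7, 3: 8, 4: 6, 5: 8}
Shortest distance to 2 = 7, path = [0, 1, 2]


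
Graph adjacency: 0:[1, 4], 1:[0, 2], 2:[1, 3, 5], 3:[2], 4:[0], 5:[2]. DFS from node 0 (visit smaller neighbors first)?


DFS stack-based: start with [0]
Visit order: [0, 1, 2, 3, 5, 4]


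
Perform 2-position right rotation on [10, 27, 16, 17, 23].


Right rotate by 2: [17, 23, 10, 27, 16]


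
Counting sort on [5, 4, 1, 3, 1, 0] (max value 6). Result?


Count array: [1, 2, 0, 1, 1, 1, 0]
Reconstruct: [0, 1, 1, 3, 4, 5]


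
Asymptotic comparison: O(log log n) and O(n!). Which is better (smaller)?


double-logarithmic grows slower than factorial
O(log log n) is asymptotically smaller; O(n!) grows faster


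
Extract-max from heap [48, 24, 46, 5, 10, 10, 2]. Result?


Max = 48
Replace root with last, heapify down
Resulting heap: [46, 24, 10, 5, 10, 2]


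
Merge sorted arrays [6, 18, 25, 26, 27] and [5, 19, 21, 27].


Compare heads, take smaller each step.
Merged: [5, 6, 18, 19, 21, 25, 26, 27, 27]


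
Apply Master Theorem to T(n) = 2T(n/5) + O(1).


a=2, b=5, c=0. log_5(2)=0.431 > c=0. Case 1: O(n^log_b(a)) = O(n^0.431)
Complexity: O(n^0.431)


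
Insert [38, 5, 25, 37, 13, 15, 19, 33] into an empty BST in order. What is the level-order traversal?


Root = 38; build tree by BST insertion.
Level-Order traversal: [38, 5, 25, 13, 37, 15, 33, 19]


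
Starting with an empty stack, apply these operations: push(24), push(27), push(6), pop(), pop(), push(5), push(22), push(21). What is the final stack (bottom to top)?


push(24) -> [24]
push(27) -> [24, 27]
push(6) -> [24, 27, 6]
pop() returns 6 -> [24, 27]
pop() returns 27 -> [24]
push(5) -> [24, 5]
push(22) -> [24, 5, 22]
push(21) -> [24, 5, 22, 21]
Final stack (bottom to top): [24, 5, 22, 21]


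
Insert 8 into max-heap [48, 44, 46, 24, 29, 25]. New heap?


Append 8: [48, 44, 46, 24, 29, 25, 8]
Bubble up: no swaps needed
Result: [48, 44, 46, 24, 29, 25, 8]


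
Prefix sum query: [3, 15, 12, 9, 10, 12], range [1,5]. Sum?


Prefix sums: [0, 3, 18, 30, 39, 49, 61]
Sum[1..5] = prefix[6] - prefix[1] = 61 - 3 = 58


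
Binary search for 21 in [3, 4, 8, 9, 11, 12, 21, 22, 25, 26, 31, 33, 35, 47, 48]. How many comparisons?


Search for 21:
[0,14] mid=7 arr[7]=22
[0,6] mid=3 arr[3]=9
[4,6] mid=5 arr[5]=12
[6,6] mid=6 arr[6]=21
Total: 4 comparisons


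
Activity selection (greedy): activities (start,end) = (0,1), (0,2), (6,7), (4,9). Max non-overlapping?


Greedy: pick earliest-ending, then skip overlaps.
Selected (2 activities): [(0, 1), (6, 7)]


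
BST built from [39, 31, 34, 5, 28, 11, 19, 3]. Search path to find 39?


BST root = 39
Search for 39: compare at each node
Path: [39]


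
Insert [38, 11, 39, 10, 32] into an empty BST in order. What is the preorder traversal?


Root = 38; build tree by BST insertion.
Preorder traversal: [38, 11, 10, 32, 39]


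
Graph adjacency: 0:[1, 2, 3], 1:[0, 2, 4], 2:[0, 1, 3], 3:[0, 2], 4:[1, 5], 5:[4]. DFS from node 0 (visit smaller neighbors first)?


DFS stack-based: start with [0]
Visit order: [0, 1, 2, 3, 4, 5]


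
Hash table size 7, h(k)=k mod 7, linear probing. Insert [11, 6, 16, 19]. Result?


Insertions: 11->slot 4; 6->slot 6; 16->slot 2; 19->slot 5
Table: [None, None, 16, None, 11, 19, 6]


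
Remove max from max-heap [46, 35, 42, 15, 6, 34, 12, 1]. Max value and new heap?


Max = 46
Replace root with last, heapify down
Resulting heap: [42, 35, 34, 15, 6, 1, 12]


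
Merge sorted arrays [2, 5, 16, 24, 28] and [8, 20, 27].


Compare heads, take smaller each step.
Merged: [2, 5, 8, 16, 20, 24, 27, 28]


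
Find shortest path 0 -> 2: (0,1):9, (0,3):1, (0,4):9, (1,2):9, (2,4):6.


Dijkstra from 0:
Distances: {0: 0, 1: 9, 2: 15, 3: 1, 4: 9}
Shortest distance to 2 = 15, path = [0, 4, 2]


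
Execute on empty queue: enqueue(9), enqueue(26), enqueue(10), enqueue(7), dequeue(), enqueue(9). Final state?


enqueue(9) -> [9]
enqueue(26) -> [9, 26]
enqueue(10) -> [9, 26, 10]
enqueue(7) -> [9, 26, 10, 7]
dequeue() returns 9 -> [26, 10, 7]
enqueue(9) -> [26, 10, 7, 9]
Final queue (front to back): [26, 10, 7, 9]


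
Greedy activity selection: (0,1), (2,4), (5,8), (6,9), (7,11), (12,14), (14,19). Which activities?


Greedy: pick earliest-ending, then skip overlaps.
Selected (5 activities): [(0, 1), (2, 4), (5, 8), (12, 14), (14, 19)]


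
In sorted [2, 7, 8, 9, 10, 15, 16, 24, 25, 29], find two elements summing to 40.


Two pointers: lo=0, hi=9
Found pair: (15, 25) summing to 40


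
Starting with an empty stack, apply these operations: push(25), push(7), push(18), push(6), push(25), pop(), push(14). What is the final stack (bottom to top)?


push(25) -> [25]
push(7) -> [25, 7]
push(18) -> [25, 7, 18]
push(6) -> [25, 7, 18, 6]
push(25) -> [25, 7, 18, 6, 25]
pop() returns 25 -> [25, 7, 18, 6]
push(14) -> [25, 7, 18, 6, 14]
Final stack (bottom to top): [25, 7, 18, 6, 14]


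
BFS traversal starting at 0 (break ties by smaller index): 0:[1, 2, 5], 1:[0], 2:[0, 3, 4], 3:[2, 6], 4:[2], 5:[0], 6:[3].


BFS queue: start with [0]
Visit order: [0, 1, 2, 5, 3, 4, 6]


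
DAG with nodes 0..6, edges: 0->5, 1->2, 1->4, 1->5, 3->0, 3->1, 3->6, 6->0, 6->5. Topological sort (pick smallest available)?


Kahn's algorithm, process smallest node first
Order: [3, 1, 2, 4, 6, 0, 5]


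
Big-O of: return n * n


Analysis: constant-time operation, no loop
Complexity: O(1)


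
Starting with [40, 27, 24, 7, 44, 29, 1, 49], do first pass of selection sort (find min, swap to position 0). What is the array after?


After one pass: [1, 27, 24, 7, 44, 29, 40, 49]


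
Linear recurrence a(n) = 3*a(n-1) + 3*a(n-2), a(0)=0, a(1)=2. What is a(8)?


Build bottom-up:
...a(6)=1296, a(7)=4914, a(8)=3*4914+3*1296=18630


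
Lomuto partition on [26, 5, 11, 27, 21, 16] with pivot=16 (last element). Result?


Elements <= 16 go left of pivot.
Result: [5, 11, 16, 27, 21, 26], pivot at index 2


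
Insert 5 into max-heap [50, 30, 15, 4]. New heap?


Append 5: [50, 30, 15, 4, 5]
Bubble up: no swaps needed
Result: [50, 30, 15, 4, 5]


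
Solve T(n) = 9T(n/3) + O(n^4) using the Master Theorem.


a=9, b=3, c=4. log_3(9)=2 < c=4. Case 3: O(n^c) = O(n^4)
Complexity: O(n^4)


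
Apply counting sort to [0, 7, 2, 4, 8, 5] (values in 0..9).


Count array: [1, 0, 1, 0, 1, 1, 0, 1, 1, 0]
Reconstruct: [0, 2, 4, 5, 7, 8]


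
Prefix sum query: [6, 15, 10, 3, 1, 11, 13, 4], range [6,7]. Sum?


Prefix sums: [0, 6, 21, 31, 34, 35, 46, 59, 63]
Sum[6..7] = prefix[8] - prefix[6] = 63 - 46 = 17


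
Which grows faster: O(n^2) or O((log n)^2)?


polylogarithmic grows slower than quadratic
O((log n)^2) is asymptotically smaller; O(n^2) grows faster


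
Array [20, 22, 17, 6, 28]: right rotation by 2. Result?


Right rotate by 2: [6, 28, 20, 22, 17]


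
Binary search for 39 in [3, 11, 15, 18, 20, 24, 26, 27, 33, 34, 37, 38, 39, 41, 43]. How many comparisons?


Search for 39:
[0,14] mid=7 arr[7]=27
[8,14] mid=11 arr[11]=38
[12,14] mid=13 arr[13]=41
[12,12] mid=12 arr[12]=39
Total: 4 comparisons


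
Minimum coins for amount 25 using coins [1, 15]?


dp[0]=0; dp[i]=1+min(dp[i-c] for c in coins)
...dp[20]=6, dp[21]=7, dp[22]=8, dp[23]=9, dp[24]=10, dp[25]=11
Minimum coins for 25 = 11


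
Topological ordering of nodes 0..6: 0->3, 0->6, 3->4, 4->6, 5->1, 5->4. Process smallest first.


Kahn's algorithm, process smallest node first
Order: [0, 2, 3, 5, 1, 4, 6]


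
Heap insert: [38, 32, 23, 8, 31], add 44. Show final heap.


Append 44: [38, 32, 23, 8, 31, 44]
Bubble up: swap idx 5(44) with idx 2(23); swap idx 2(44) with idx 0(38)
Result: [44, 32, 38, 8, 31, 23]


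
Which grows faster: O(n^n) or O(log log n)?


double-logarithmic grows slower than n^n
O(log log n) is asymptotically smaller; O(n^n) grows faster


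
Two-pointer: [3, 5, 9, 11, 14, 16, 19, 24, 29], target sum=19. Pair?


Two pointers: lo=0, hi=8
Found pair: (3, 16) summing to 19


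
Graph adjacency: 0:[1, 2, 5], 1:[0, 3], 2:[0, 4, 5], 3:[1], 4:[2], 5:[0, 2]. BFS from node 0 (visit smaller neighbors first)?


BFS queue: start with [0]
Visit order: [0, 1, 2, 5, 3, 4]


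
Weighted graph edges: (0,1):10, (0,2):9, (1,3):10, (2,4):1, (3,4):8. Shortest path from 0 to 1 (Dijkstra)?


Dijkstra from 0:
Distances: {0: 0, 1: 10, 2: 9, 3: 18, 4: 10}
Shortest distance to 1 = 10, path = [0, 1]


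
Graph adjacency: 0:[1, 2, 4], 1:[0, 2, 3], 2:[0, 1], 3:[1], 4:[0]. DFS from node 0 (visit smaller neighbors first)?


DFS stack-based: start with [0]
Visit order: [0, 1, 2, 3, 4]


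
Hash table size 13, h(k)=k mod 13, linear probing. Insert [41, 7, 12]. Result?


Insertions: 41->slot 2; 7->slot 7; 12->slot 12
Table: [None, None, 41, None, None, None, None, 7, None, None, None, None, 12]


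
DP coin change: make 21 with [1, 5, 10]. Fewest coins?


dp[0]=0; dp[i]=1+min(dp[i-c] for c in coins)
...dp[16]=3, dp[17]=4, dp[18]=5, dp[19]=6, dp[20]=2, dp[21]=3
Minimum coins for 21 = 3


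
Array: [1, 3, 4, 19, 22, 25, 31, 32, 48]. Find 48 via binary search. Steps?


Search for 48:
[0,8] mid=4 arr[4]=22
[5,8] mid=6 arr[6]=31
[7,8] mid=7 arr[7]=32
[8,8] mid=8 arr[8]=48
Total: 4 comparisons


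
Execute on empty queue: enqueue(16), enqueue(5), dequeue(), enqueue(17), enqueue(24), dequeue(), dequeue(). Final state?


enqueue(16) -> [16]
enqueue(5) -> [16, 5]
dequeue() returns 16 -> [5]
enqueue(17) -> [5, 17]
enqueue(24) -> [5, 17, 24]
dequeue() returns 5 -> [17, 24]
dequeue() returns 17 -> [24]
Final queue (front to back): [24]


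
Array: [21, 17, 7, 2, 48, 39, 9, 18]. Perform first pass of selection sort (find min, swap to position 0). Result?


After one pass: [2, 17, 7, 21, 48, 39, 9, 18]


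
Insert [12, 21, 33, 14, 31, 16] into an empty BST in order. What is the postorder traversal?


Root = 12; build tree by BST insertion.
Postorder traversal: [16, 14, 31, 33, 21, 12]


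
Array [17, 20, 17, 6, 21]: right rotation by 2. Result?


Right rotate by 2: [6, 21, 17, 20, 17]


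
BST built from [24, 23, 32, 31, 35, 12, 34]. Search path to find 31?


BST root = 24
Search for 31: compare at each node
Path: [24, 32, 31]


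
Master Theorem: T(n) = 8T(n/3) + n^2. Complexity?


a=8, b=3, c=2. log_3(8)=1.893 < c=2. Case 3: O(n^c) = O(n^2)
Complexity: O(n^2)


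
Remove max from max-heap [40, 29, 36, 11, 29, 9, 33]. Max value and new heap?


Max = 40
Replace root with last, heapify down
Resulting heap: [36, 29, 33, 11, 29, 9]


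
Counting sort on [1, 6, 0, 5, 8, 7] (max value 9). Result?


Count array: [1, 1, 0, 0, 0, 1, 1, 1, 1, 0]
Reconstruct: [0, 1, 5, 6, 7, 8]


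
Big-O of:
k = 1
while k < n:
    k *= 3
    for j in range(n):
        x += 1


Per nesting level: O(log n) * O(n) = O(n log n)
Complexity: O(n log n)


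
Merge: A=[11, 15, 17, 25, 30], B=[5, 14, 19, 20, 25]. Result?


Compare heads, take smaller each step.
Merged: [5, 11, 14, 15, 17, 19, 20, 25, 25, 30]


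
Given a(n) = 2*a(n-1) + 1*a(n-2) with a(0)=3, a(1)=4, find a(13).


Build bottom-up:
...a(11)=30098, a(12)=72663, a(13)=2*72663+1*30098=175424


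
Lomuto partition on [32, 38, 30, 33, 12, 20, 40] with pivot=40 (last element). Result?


Elements <= 40 go left of pivot.
Result: [32, 38, 30, 33, 12, 20, 40], pivot at index 6


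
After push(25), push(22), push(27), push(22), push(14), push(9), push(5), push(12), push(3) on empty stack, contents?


push(25) -> [25]
push(22) -> [25, 22]
push(27) -> [25, 22, 27]
push(22) -> [25, 22, 27, 22]
push(14) -> [25, 22, 27, 22, 14]
push(9) -> [25, 22, 27, 22, 14, 9]
push(5) -> [25, 22, 27, 22, 14, 9, 5]
push(12) -> [25, 22, 27, 22, 14, 9, 5, 12]
push(3) -> [25, 22, 27, 22, 14, 9, 5, 12, 3]
Final stack (bottom to top): [25, 22, 27, 22, 14, 9, 5, 12, 3]


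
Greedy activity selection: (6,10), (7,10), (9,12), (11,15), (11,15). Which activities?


Greedy: pick earliest-ending, then skip overlaps.
Selected (2 activities): [(6, 10), (11, 15)]


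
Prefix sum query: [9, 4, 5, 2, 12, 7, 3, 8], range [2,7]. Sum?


Prefix sums: [0, 9, 13, 18, 20, 32, 39, 42, 50]
Sum[2..7] = prefix[8] - prefix[2] = 50 - 13 = 37


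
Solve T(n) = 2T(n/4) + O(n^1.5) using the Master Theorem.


a=2, b=4, c=1.5. log_4(2)=0.5 < c=1.5. Case 3: O(n^c) = O(n^1.500)
Complexity: O(n^1.500)


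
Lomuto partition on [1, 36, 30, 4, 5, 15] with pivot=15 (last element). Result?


Elements <= 15 go left of pivot.
Result: [1, 4, 5, 15, 30, 36], pivot at index 3


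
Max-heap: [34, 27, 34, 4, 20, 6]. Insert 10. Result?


Append 10: [34, 27, 34, 4, 20, 6, 10]
Bubble up: no swaps needed
Result: [34, 27, 34, 4, 20, 6, 10]


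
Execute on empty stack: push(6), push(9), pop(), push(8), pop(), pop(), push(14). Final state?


push(6) -> [6]
push(9) -> [6, 9]
pop() returns 9 -> [6]
push(8) -> [6, 8]
pop() returns 8 -> [6]
pop() returns 6 -> []
push(14) -> [14]
Final stack (bottom to top): [14]


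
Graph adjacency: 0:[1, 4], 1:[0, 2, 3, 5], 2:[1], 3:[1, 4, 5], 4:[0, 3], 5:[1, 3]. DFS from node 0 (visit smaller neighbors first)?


DFS stack-based: start with [0]
Visit order: [0, 1, 2, 3, 4, 5]


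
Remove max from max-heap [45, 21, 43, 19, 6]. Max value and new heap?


Max = 45
Replace root with last, heapify down
Resulting heap: [43, 21, 6, 19]


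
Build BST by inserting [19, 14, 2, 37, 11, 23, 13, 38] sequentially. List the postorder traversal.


Root = 19; build tree by BST insertion.
Postorder traversal: [13, 11, 2, 14, 23, 38, 37, 19]


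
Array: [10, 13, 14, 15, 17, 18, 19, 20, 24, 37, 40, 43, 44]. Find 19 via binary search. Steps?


Search for 19:
[0,12] mid=6 arr[6]=19
Total: 1 comparisons


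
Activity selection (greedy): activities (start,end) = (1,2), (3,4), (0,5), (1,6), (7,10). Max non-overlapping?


Greedy: pick earliest-ending, then skip overlaps.
Selected (3 activities): [(1, 2), (3, 4), (7, 10)]


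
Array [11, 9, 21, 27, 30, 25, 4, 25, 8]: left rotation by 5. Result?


Left rotate by 5: [25, 4, 25, 8, 11, 9, 21, 27, 30]


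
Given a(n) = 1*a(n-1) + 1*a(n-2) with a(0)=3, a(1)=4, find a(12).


Build bottom-up:
...a(10)=322, a(11)=521, a(12)=1*521+1*322=843


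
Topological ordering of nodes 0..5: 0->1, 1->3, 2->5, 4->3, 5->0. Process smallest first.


Kahn's algorithm, process smallest node first
Order: [2, 4, 5, 0, 1, 3]


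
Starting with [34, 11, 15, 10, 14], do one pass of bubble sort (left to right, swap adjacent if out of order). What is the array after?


After one pass: [11, 15, 10, 14, 34]


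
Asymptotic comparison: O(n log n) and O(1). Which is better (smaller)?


constant grows slower than linearithmic
O(1) is asymptotically smaller; O(n log n) grows faster


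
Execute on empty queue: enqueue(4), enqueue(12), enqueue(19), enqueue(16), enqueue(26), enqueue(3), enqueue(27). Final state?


enqueue(4) -> [4]
enqueue(12) -> [4, 12]
enqueue(19) -> [4, 12, 19]
enqueue(16) -> [4, 12, 19, 16]
enqueue(26) -> [4, 12, 19, 16, 26]
enqueue(3) -> [4, 12, 19, 16, 26, 3]
enqueue(27) -> [4, 12, 19, 16, 26, 3, 27]
Final queue (front to back): [4, 12, 19, 16, 26, 3, 27]


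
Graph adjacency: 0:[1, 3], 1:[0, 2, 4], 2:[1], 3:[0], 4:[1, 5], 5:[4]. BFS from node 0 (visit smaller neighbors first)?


BFS queue: start with [0]
Visit order: [0, 1, 3, 2, 4, 5]


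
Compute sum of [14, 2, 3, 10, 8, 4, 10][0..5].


Prefix sums: [0, 14, 16, 19, 29, 37, 41, 51]
Sum[0..5] = prefix[6] - prefix[0] = 41 - 0 = 41


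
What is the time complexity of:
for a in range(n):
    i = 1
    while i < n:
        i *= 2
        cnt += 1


Per nesting level: O(n) * O(log n) = O(n log n)
Complexity: O(n log n)


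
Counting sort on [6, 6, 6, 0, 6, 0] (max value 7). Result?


Count array: [2, 0, 0, 0, 0, 0, 4, 0]
Reconstruct: [0, 0, 6, 6, 6, 6]


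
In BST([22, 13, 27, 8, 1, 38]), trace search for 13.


BST root = 22
Search for 13: compare at each node
Path: [22, 13]


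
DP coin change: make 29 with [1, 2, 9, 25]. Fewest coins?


dp[0]=0; dp[i]=1+min(dp[i-c] for c in coins)
...dp[24]=5, dp[25]=1, dp[26]=2, dp[27]=2, dp[28]=3, dp[29]=3
Minimum coins for 29 = 3


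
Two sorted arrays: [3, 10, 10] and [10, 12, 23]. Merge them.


Compare heads, take smaller each step.
Merged: [3, 10, 10, 10, 12, 23]


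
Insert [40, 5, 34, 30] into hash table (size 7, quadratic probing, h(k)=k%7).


Insertions: 40->slot 5; 5->slot 6; 34->slot 0; 30->slot 2
Table: [34, None, 30, None, None, 40, 5]


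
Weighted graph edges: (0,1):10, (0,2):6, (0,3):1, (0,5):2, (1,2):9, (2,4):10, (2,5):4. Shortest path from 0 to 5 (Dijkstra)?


Dijkstra from 0:
Distances: {0: 0, 1: 10, 2: 6, 3: 1, 4: 16, 5: 2}
Shortest distance to 5 = 2, path = [0, 5]


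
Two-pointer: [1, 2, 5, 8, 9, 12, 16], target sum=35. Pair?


Two pointers: lo=0, hi=6
No pair sums to 35


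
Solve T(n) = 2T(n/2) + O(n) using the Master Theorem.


a=2, b=2, c=1. log_2(2)=1 = c=1. Case 2: O(n^c log n) = O(n log n)
Complexity: O(n log n)


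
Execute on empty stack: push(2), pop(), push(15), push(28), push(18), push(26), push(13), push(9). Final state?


push(2) -> [2]
pop() returns 2 -> []
push(15) -> [15]
push(28) -> [15, 28]
push(18) -> [15, 28, 18]
push(26) -> [15, 28, 18, 26]
push(13) -> [15, 28, 18, 26, 13]
push(9) -> [15, 28, 18, 26, 13, 9]
Final stack (bottom to top): [15, 28, 18, 26, 13, 9]


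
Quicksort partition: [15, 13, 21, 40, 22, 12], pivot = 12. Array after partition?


Elements <= 12 go left of pivot.
Result: [12, 13, 21, 40, 22, 15], pivot at index 0
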